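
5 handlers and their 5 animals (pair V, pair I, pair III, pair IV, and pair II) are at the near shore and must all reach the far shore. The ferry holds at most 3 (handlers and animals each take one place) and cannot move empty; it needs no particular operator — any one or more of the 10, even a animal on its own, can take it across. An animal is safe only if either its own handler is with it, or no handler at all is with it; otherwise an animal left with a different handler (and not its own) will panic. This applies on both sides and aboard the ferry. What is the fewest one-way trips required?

Counting alone: each trip to the far shore takes at most 3 across and each return brings at least 1 back, so after t trips out (and t−1 returns) at most 3t − (t−1) of the 10 are across; that first reaches 10 at t = 5, so at least 9 crossings are needed.
The safety rule pushes this higher. Following every safe sequence of crossings, the most of the 10 that can be at the far shore as the ferry arrives there on crossing 9 is 9 — never all 10.
So no plan with fewer than 11 crossings exists, and this one achieves 11:
1. animal V and handler V cross → the far shore.
2. handler V crosses ← the near shore.
3. animal I, animal III, and animal IV cross → the far shore.
4. animal V crosses ← the near shore.
5. handler I, handler III, and handler IV cross → the far shore.
6. animal I and handler I cross ← the near shore.
7. handler I, handler II, and handler V cross → the far shore.
8. animal III crosses ← the near shore.
9. animal I and animal V cross → the far shore.
10. animal V crosses ← the near shore.
11. animal II, animal III, and animal V cross → the far shore.

11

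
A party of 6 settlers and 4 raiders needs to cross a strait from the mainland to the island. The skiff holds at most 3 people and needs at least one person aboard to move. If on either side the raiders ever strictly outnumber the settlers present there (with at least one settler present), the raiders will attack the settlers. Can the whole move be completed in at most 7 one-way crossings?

Counting alone: each trip to the island takes at most 3 across and each return brings at least 1 back, so after t trips out (and t−1 returns) at most 3t − (t−1) of the 10 are across; that first reaches 10 at t = 5, so at least 9 crossings are needed.
Since 7 < 9, 7 crossings cannot be enough. (The shortest complete plan in fact takes 9:)
1. 2 raiders → the island.  (the mainland: 6S 2R; the island: 0S 2R)
2. 1 raider ← the mainland.  (the mainland: 6S 3R; the island: 0S 1R)
3. 3 raiders → the island.  (the mainland: 6S 0R; the island: 0S 4R)
4. 1 raider ← the mainland.  (the mainland: 6S 1R; the island: 0S 3R)
5. 3 settlers → the island.  (the mainland: 3S 1R; the island: 3S 3R)
6. 1 raider ← the mainland.  (the mainland: 3S 2R; the island: 3S 2R)
7. 1 settler and 2 raiders → the island.  (the mainland: 2S 0R; the island: 4S 4R)
8. 1 raider ← the mainland.  (the mainland: 2S 1R; the island: 4S 3R)
9. 2 settlers and 1 raider → the island.  (the mainland: 0S 0R; the island: 6S 4R)

No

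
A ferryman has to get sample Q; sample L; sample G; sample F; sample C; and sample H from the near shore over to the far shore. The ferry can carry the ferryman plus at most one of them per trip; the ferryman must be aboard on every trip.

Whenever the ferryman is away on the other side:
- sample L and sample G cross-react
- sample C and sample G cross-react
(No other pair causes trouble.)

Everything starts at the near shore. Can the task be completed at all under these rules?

Yes

1. Ferryman goes to the far shore with sample G.  [the near shore: sample C, sample F, sample H, sample L, sample Q | the far shore: sample G]
2. Ferryman goes back to the near shore alone.  [the near shore: sample C, sample F, sample H, sample L, sample Q | the far shore: sample G]
3. Ferryman goes to the far shore with sample Q.  [the near shore: sample C, sample F, sample H, sample L | the far shore: sample G, sample Q]
4. Ferryman goes back to the near shore alone.  [the near shore: sample C, sample F, sample H, sample L | the far shore: sample G, sample Q]
5. Ferryman goes to the far shore with sample L.  [the near shore: sample C, sample F, sample H | the far shore: sample G, sample L, sample Q]
6. Ferryman goes back to the near shore with sample G.  [the near shore: sample C, sample F, sample G, sample H | the far shore: sample L, sample Q]
7. Ferryman goes to the far shore with sample C.  [the near shore: sample F, sample G, sample H | the far shore: sample C, sample L, sample Q]
8. Ferryman goes back to the near shore alone.  [the near shore: sample F, sample G, sample H | the far shore: sample C, sample L, sample Q]
9. Ferryman goes to the far shore with sample F.  [the near shore: sample G, sample H | the far shore: sample C, sample F, sample L, sample Q]
10. Ferryman goes back to the near shore alone.  [the near shore: sample G, sample H | the far shore: sample C, sample F, sample L, sample Q]
11. Ferryman goes to the far shore with sample H.  [the near shore: sample G | the far shore: sample C, sample F, sample H, sample L, sample Q]
12. Ferryman goes back to the near shore alone.  [the near shore: sample G | the far shore: sample C, sample F, sample H, sample L, sample Q]
13. Ferryman goes to the far shore with sample G.  [the near shore: — | the far shore: sample C, sample F, sample G, sample H, sample L, sample Q]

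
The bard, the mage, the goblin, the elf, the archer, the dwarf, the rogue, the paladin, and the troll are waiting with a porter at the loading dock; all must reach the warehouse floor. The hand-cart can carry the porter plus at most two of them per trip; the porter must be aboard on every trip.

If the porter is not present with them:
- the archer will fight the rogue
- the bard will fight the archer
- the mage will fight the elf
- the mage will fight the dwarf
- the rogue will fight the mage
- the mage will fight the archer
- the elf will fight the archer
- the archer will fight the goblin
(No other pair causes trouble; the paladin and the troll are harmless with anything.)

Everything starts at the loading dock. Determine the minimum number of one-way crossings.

15

Counting alone: the porter can take at most 2 across per trip to the warehouse floor, so moving all 9 needs at least 5 loaded trips out, with a return between consecutive ones — at least 9 crossings.
The safety rule pushes this higher. Following every safe sequence of crossings, the most of the 9 that can be at the warehouse floor as the hand-cart arrives there on crossings 9, 11, 13 is 6, 7, 8 respectively — never all 9.
So no plan with fewer than 15 crossings exists, and this one achieves 15:
1. Porter goes to the warehouse floor with the archer and the mage.
2. Porter goes back to the loading dock with the mage.
3. Porter goes to the warehouse floor with the bard and the mage.
4. Porter goes back to the loading dock with the archer.
5. Porter goes to the warehouse floor with the archer and the goblin.
6. Porter goes back to the loading dock with the archer.
7. Porter goes to the warehouse floor with the elf and the rogue.
8. Porter goes back to the loading dock with the mage.
9. Porter goes to the warehouse floor with the dwarf and the mage.
10. Porter goes back to the loading dock with the mage.
11. Porter goes to the warehouse floor with the mage and the paladin.
12. Porter goes back to the loading dock with the mage.
13. Porter goes to the warehouse floor with the mage and the troll.
14. Porter goes back to the loading dock with the mage.
15. Porter goes to the warehouse floor with the archer and the mage.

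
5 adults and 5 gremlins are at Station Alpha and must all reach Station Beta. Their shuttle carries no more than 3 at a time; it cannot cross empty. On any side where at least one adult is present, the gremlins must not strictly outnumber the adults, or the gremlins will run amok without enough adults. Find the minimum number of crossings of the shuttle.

11

Counting alone: each trip to Station Beta takes at most 3 across and each return brings at least 1 back, so after t trips out (and t−1 returns) at most 3t − (t−1) of the 10 are across; that first reaches 10 at t = 5, so at least 9 crossings are needed.
The safety rule pushes this higher. Following every safe sequence of crossings, the most of the 10 that can be at Station Beta as the shuttle arrives there on crossing 9 is 9 — never all 10.
So no plan with fewer than 11 crossings exists, and this one achieves 11:
1. 2 gremlins → Station Beta.  (Station Alpha: 5A 3G; Station Beta: 0A 2G)
2. 1 gremlin ← Station Alpha.  (Station Alpha: 5A 4G; Station Beta: 0A 1G)
3. 3 gremlins → Station Beta.  (Station Alpha: 5A 1G; Station Beta: 0A 4G)
4. 1 gremlin ← Station Alpha.  (Station Alpha: 5A 2G; Station Beta: 0A 3G)
5. 3 adults → Station Beta.  (Station Alpha: 2A 2G; Station Beta: 3A 3G)
6. 1 adult and 1 gremlin ← Station Alpha.  (Station Alpha: 3A 3G; Station Beta: 2A 2G)
7. 3 adults → Station Beta.  (Station Alpha: 0A 3G; Station Beta: 5A 2G)
8. 1 gremlin ← Station Alpha.  (Station Alpha: 0A 4G; Station Beta: 5A 1G)
9. 2 gremlins → Station Beta.  (Station Alpha: 0A 2G; Station Beta: 5A 3G)
10. 1 gremlin ← Station Alpha.  (Station Alpha: 0A 3G; Station Beta: 5A 2G)
11. 3 gremlins → Station Beta.  (Station Alpha: 0A 0G; Station Beta: 5A 5G)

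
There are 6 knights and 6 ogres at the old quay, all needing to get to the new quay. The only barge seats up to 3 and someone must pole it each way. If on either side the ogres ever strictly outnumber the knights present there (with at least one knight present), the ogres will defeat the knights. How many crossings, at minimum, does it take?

Following every safe sequence of crossings from the start, the most of the 12 that can be at the new quay as the barge arrives there on crossings 1, 3, 5 is 3, 5, 6 respectively; the best ever achieved is 6 of 12.
From crossing 7 on, no configuration arises that was not already reachable earlier: only 17 distinct safe configurations (who is on which side, and where the barge is) can ever be reached, none of them has everyone across, and every continuation just revisits them. They are: 0 knights + 0 ogres across (barge back at the start); 0 knights + 1 ogre across (barge there); 0 knights + 1 ogre across (barge back at the start); 0 knights + 2 ogres across (barge there); 0 knights + 2 ogres across (barge back at the start); 0 knights + 3 ogres across (barge there); 0 knights + 3 ogres across (barge back at the start); 0 knights + 4 ogres across (barge there); 0 knights + 4 ogres across (barge back at the start); 0 knights + 5 ogres across (barge there); 0 knights + 5 ogres across (barge back at the start); 0 knights + 6 ogres across (barge there); 1 knight + 1 ogre across (barge there); 1 knight + 1 ogre across (barge back at the start); 2 knights + 2 ogres across (barge there); 2 knights + 2 ogres across (barge back at the start); 3 knights + 3 ogres across (barge there). So no valid plan exists.

impossible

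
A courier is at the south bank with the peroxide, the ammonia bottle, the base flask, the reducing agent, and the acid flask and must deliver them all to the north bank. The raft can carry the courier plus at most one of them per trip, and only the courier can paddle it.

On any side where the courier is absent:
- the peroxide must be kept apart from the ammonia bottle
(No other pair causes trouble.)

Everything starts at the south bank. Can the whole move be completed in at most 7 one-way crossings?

No

Counting alone: the courier can take at most 1 across per trip to the north bank, so moving all 5 needs at least 5 loaded trips out, with a return between consecutive ones — at least 9 crossings.
Since 7 < 9, 7 crossings cannot be enough. (The shortest complete plan in fact takes 9:)
1. Courier goes to the north bank with the peroxide.
2. Courier goes back to the south bank alone.
3. Courier goes to the north bank with the base flask.
4. Courier goes back to the south bank alone.
5. Courier goes to the north bank with the reducing agent.
6. Courier goes back to the south bank alone.
7. Courier goes to the north bank with the acid flask.
8. Courier goes back to the south bank alone.
9. Courier goes to the north bank with the ammonia bottle.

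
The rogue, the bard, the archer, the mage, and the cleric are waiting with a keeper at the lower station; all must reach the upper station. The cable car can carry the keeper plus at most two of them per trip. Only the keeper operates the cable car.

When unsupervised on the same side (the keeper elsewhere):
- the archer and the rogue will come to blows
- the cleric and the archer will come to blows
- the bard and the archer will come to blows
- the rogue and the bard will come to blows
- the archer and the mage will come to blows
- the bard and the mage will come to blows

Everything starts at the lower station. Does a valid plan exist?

Yes

1. Keeper goes to the upper station with the archer and the bard.  [the lower station: the cleric, the mage, the rogue | the upper station: the archer, the bard]
2. Keeper goes back to the lower station with the bard.  [the lower station: the bard, the cleric, the mage, the rogue | the upper station: the archer]
3. Keeper goes to the upper station with the mage and the rogue.  [the lower station: the bard, the cleric | the upper station: the archer, the mage, the rogue]
4. Keeper goes back to the lower station with the archer.  [the lower station: the archer, the bard, the cleric | the upper station: the mage, the rogue]
5. Keeper goes to the upper station with the bard and the cleric.  [the lower station: the archer | the upper station: the bard, the cleric, the mage, the rogue]
6. Keeper goes back to the lower station with the bard.  [the lower station: the archer, the bard | the upper station: the cleric, the mage, the rogue]
7. Keeper goes to the upper station with the archer and the bard.  [the lower station: — | the upper station: the archer, the bard, the cleric, the mage, the rogue]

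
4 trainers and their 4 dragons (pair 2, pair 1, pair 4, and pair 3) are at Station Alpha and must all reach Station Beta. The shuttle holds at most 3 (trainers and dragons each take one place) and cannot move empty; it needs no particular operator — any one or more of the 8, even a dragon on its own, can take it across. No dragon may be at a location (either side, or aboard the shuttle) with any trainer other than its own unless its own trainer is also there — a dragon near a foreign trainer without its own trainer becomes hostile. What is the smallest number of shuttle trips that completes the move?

Counting alone: each trip to Station Beta takes at most 3 across and each return brings at least 1 back, so after t trips out (and t−1 returns) at most 3t − (t−1) of the 8 are across; that first reaches 8 at t = 4, so at least 7 crossings are needed.
The safety rule pushes this higher. Following every safe sequence of crossings, the most of the 8 that can be at Station Beta as the shuttle arrives there on crossing 7 is 7 — never all 8.
So no plan with fewer than 9 crossings exists, and this one achieves 9:
1. dragon 2 and trainer 2 cross → Station Beta.
2. trainer 2 crosses ← Station Alpha.
3. dragon 1, trainer 1, and trainer 2 cross → Station Beta.
4. dragon 2 and trainer 2 cross ← Station Alpha.
5. trainer 2, trainer 3, and trainer 4 cross → Station Beta.
6. dragon 1 crosses ← Station Alpha.
7. dragon 1 and dragon 2 cross → Station Beta.
8. dragon 2 crosses ← Station Alpha.
9. dragon 2, dragon 3, and dragon 4 cross → Station Beta.

9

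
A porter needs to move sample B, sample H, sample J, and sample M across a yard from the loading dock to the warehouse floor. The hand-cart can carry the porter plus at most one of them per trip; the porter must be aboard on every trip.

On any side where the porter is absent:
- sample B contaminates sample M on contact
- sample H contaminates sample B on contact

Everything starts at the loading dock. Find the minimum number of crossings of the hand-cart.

9

Counting alone: the porter can take at most 1 across per trip to the warehouse floor, so moving all 4 needs at least 4 loaded trips out, with a return between consecutive ones — at least 7 crossings.
The safety rule pushes this higher. Following every safe sequence of crossings, the most of the 4 that can be at the warehouse floor as the hand-cart arrives there on crossing 7 is 3 — never all 4.
So no plan with fewer than 9 crossings exists, and this one achieves 9:
1. Porter goes to the warehouse floor with sample B.
2. Porter goes back to the loading dock alone.
3. Porter goes to the warehouse floor with sample H.
4. Porter goes back to the loading dock with sample B.
5. Porter goes to the warehouse floor with sample M.
6. Porter goes back to the loading dock alone.
7. Porter goes to the warehouse floor with sample J.
8. Porter goes back to the loading dock alone.
9. Porter goes to the warehouse floor with sample B.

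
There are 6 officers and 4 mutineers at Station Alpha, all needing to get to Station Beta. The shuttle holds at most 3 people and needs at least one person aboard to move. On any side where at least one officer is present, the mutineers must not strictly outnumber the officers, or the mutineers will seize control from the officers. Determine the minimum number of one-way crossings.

9

Counting alone: each trip to Station Beta takes at most 3 across and each return brings at least 1 back, so after t trips out (and t−1 returns) at most 3t − (t−1) of the 10 are across; that first reaches 10 at t = 5, so at least 9 crossings are needed.
The plan below uses exactly 9 crossings, so it is optimal:
1. 2 mutineers → Station Beta.  (Station Alpha: 6O 2M; Station Beta: 0O 2M)
2. 1 mutineer ← Station Alpha.  (Station Alpha: 6O 3M; Station Beta: 0O 1M)
3. 3 mutineers → Station Beta.  (Station Alpha: 6O 0M; Station Beta: 0O 4M)
4. 1 mutineer ← Station Alpha.  (Station Alpha: 6O 1M; Station Beta: 0O 3M)
5. 3 officers → Station Beta.  (Station Alpha: 3O 1M; Station Beta: 3O 3M)
6. 1 mutineer ← Station Alpha.  (Station Alpha: 3O 2M; Station Beta: 3O 2M)
7. 1 officer and 2 mutineers → Station Beta.  (Station Alpha: 2O 0M; Station Beta: 4O 4M)
8. 1 mutineer ← Station Alpha.  (Station Alpha: 2O 1M; Station Beta: 4O 3M)
9. 2 officers and 1 mutineer → Station Beta.  (Station Alpha: 0O 0M; Station Beta: 6O 4M)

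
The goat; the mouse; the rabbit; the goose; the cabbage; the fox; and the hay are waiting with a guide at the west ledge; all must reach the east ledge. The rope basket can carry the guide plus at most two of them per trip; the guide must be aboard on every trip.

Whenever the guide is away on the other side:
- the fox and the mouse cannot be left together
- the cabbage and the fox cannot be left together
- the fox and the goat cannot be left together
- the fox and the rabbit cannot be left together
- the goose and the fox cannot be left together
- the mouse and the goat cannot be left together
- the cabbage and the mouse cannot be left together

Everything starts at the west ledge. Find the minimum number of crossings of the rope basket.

Counting alone: the guide can take at most 2 across per trip to the east ledge, so moving all 7 needs at least 4 loaded trips out, with a return between consecutive ones — at least 7 crossings.
The safety rule pushes this higher. Following every safe sequence of crossings, the most of the 7 that can be at the east ledge as the rope basket arrives there on crossings 7, 9 is 5, 6 respectively — never all 7.
So no plan with fewer than 11 crossings exists, and this one achieves 11:
1. Guide goes to the east ledge with the fox and the mouse.  [the west ledge: the cabbage, the goat, the goose, the hay, the rabbit | the east ledge: the fox, the mouse]
2. Guide goes back to the west ledge with the mouse.  [the west ledge: the cabbage, the goat, the goose, the hay, the mouse, the rabbit | the east ledge: the fox]
3. Guide goes to the east ledge with the cabbage and the goat.  [the west ledge: the goose, the hay, the mouse, the rabbit | the east ledge: the cabbage, the fox, the goat]
4. Guide goes back to the west ledge with the fox.  [the west ledge: the fox, the goose, the hay, the mouse, the rabbit | the east ledge: the cabbage, the goat]
5. Guide goes to the east ledge with the fox and the rabbit.  [the west ledge: the goose, the hay, the mouse | the east ledge: the cabbage, the fox, the goat, the rabbit]
6. Guide goes back to the west ledge with the fox.  [the west ledge: the fox, the goose, the hay, the mouse | the east ledge: the cabbage, the goat, the rabbit]
7. Guide goes to the east ledge with the goose and the mouse.  [the west ledge: the fox, the hay | the east ledge: the cabbage, the goat, the goose, the mouse, the rabbit]
8. Guide goes back to the west ledge with the mouse.  [the west ledge: the fox, the hay, the mouse | the east ledge: the cabbage, the goat, the goose, the rabbit]
9. Guide goes to the east ledge with the hay and the mouse.  [the west ledge: the fox | the east ledge: the cabbage, the goat, the goose, the hay, the mouse, the rabbit]
10. Guide goes back to the west ledge with the mouse.  [the west ledge: the fox, the mouse | the east ledge: the cabbage, the goat, the goose, the hay, the rabbit]
11. Guide goes to the east ledge with the fox and the mouse.  [the west ledge: — | the east ledge: the cabbage, the fox, the goat, the goose, the hay, the mouse, the rabbit]

11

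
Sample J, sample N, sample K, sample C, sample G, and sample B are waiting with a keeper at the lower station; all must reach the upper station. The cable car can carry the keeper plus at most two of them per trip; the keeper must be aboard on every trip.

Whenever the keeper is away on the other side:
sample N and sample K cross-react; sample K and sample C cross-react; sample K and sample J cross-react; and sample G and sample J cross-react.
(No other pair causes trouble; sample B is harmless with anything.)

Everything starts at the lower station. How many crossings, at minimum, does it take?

Counting alone: the keeper can take at most 2 across per trip to the upper station, so moving all 6 needs at least 3 loaded trips out, with a return between consecutive ones — at least 5 crossings.
The safety rule pushes this higher. Following every safe sequence of crossings, the most of the 6 that can be at the upper station as the cable car arrives there on crossing 5 is 5 — never all 6.
So no plan with fewer than 7 crossings exists, and this one achieves 7:
1. Keeper goes to the upper station with sample J and sample K.  [the lower station: sample B, sample C, sample G, sample N | the upper station: sample J, sample K]
2. Keeper goes back to the lower station with sample J.  [the lower station: sample B, sample C, sample G, sample J, sample N | the upper station: sample K]
3. Keeper goes to the upper station with sample J and sample N.  [the lower station: sample B, sample C, sample G | the upper station: sample J, sample K, sample N]
4. Keeper goes back to the lower station with sample K.  [the lower station: sample B, sample C, sample G, sample K | the upper station: sample J, sample N]
5. Keeper goes to the upper station with sample B and sample C.  [the lower station: sample G, sample K | the upper station: sample B, sample C, sample J, sample N]
6. Keeper goes back to the lower station alone.  [the lower station: sample G, sample K | the upper station: sample B, sample C, sample J, sample N]
7. Keeper goes to the upper station with sample G and sample K.  [the lower station: — | the upper station: sample B, sample C, sample G, sample J, sample K, sample N]

7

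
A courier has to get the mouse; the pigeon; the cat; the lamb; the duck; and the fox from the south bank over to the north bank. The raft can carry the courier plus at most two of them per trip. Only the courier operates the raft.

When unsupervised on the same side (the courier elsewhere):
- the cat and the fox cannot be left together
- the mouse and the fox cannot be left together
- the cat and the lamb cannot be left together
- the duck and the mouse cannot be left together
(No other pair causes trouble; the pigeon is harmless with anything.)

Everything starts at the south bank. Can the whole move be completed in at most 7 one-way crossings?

Yes — this plan uses 7 crossings (≤ 7):
1. Courier goes to the north bank with the cat and the mouse.  [the south bank: the duck, the fox, the lamb, the pigeon | the north bank: the cat, the mouse]
2. Courier goes back to the south bank alone.  [the south bank: the duck, the fox, the lamb, the pigeon | the north bank: the cat, the mouse]
3. Courier goes to the north bank with the lamb and the pigeon.  [the south bank: the duck, the fox | the north bank: the cat, the lamb, the mouse, the pigeon]
4. Courier goes back to the south bank with the cat.  [the south bank: the cat, the duck, the fox | the north bank: the lamb, the mouse, the pigeon]
5. Courier goes to the north bank with the duck and the fox.  [the south bank: the cat | the north bank: the duck, the fox, the lamb, the mouse, the pigeon]
6. Courier goes back to the south bank with the mouse.  [the south bank: the cat, the mouse | the north bank: the duck, the fox, the lamb, the pigeon]
7. Courier goes to the north bank with the cat and the mouse.  [the south bank: — | the north bank: the cat, the duck, the fox, the lamb, the mouse, the pigeon]

Yes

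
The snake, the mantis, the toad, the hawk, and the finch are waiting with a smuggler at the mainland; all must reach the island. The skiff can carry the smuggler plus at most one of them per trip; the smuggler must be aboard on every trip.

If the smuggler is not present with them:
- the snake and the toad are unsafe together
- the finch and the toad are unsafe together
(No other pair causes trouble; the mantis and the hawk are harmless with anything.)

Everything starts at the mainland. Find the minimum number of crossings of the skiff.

11

Counting alone: the smuggler can take at most 1 across per trip to the island, so moving all 5 needs at least 5 loaded trips out, with a return between consecutive ones — at least 9 crossings.
The safety rule pushes this higher. Following every safe sequence of crossings, the most of the 5 that can be at the island as the skiff arrives there on crossing 9 is 4 — never all 5.
So no plan with fewer than 11 crossings exists, and this one achieves 11:
1. Smuggler goes to the island with the toad.  [the mainland: the finch, the hawk, the mantis, the snake | the island: the toad]
2. Smuggler goes back to the mainland alone.  [the mainland: the finch, the hawk, the mantis, the snake | the island: the toad]
3. Smuggler goes to the island with the snake.  [the mainland: the finch, the hawk, the mantis | the island: the snake, the toad]
4. Smuggler goes back to the mainland with the toad.  [the mainland: the finch, the hawk, the mantis, the toad | the island: the snake]
5. Smuggler goes to the island with the finch.  [the mainland: the hawk, the mantis, the toad | the island: the finch, the snake]
6. Smuggler goes back to the mainland alone.  [the mainland: the hawk, the mantis, the toad | the island: the finch, the snake]
7. Smuggler goes to the island with the mantis.  [the mainland: the hawk, the toad | the island: the finch, the mantis, the snake]
8. Smuggler goes back to the mainland alone.  [the mainland: the hawk, the toad | the island: the finch, the mantis, the snake]
9. Smuggler goes to the island with the hawk.  [the mainland: the toad | the island: the finch, the hawk, the mantis, the snake]
10. Smuggler goes back to the mainland alone.  [the mainland: the toad | the island: the finch, the hawk, the mantis, the snake]
11. Smuggler goes to the island with the toad.  [the mainland: — | the island: the finch, the hawk, the mantis, the snake, the toad]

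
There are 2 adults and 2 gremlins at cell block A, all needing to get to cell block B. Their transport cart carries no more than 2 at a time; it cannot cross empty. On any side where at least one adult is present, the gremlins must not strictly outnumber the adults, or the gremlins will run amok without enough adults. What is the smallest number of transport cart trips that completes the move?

5

Counting alone: each trip to cell block B takes at most 2 across and each return brings at least 1 back, so after t trips out (and t−1 returns) at most 2t − (t−1) of the 4 are across; that first reaches 4 at t = 3, so at least 5 crossings are needed.
The plan below uses exactly 5 crossings, so it is optimal:
1. 2 gremlins → cell block B.  (cell block A: 2A 0G; cell block B: 0A 2G)
2. 1 gremlin ← cell block A.  (cell block A: 2A 1G; cell block B: 0A 1G)
3. 2 adults → cell block B.  (cell block A: 0A 1G; cell block B: 2A 1G)
4. 1 gremlin ← cell block A.  (cell block A: 0A 2G; cell block B: 2A 0G)
5. 2 gremlins → cell block B.  (cell block A: 0A 0G; cell block B: 2A 2G)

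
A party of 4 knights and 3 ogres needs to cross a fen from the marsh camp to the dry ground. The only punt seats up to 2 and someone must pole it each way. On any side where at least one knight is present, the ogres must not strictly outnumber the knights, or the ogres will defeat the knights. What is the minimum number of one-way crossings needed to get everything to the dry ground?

Counting alone: each trip to the dry ground takes at most 2 across and each return brings at least 1 back, so after t trips out (and t−1 returns) at most 2t − (t−1) of the 7 are across; that first reaches 7 at t = 6, so at least 11 crossings are needed.
The plan below uses exactly 11 crossings, so it is optimal:
1. 2 ogres → the dry ground.  (the marsh camp: 4K 1O; the dry ground: 0K 2O)
2. 1 ogre ← the marsh camp.  (the marsh camp: 4K 2O; the dry ground: 0K 1O)
3. 2 ogres → the dry ground.  (the marsh camp: 4K 0O; the dry ground: 0K 3O)
4. 1 ogre ← the marsh camp.  (the marsh camp: 4K 1O; the dry ground: 0K 2O)
5. 2 knights → the dry ground.  (the marsh camp: 2K 1O; the dry ground: 2K 2O)
6. 1 ogre ← the marsh camp.  (the marsh camp: 2K 2O; the dry ground: 2K 1O)
7. 1 knight and 1 ogre → the dry ground.  (the marsh camp: 1K 1O; the dry ground: 3K 2O)
8. 1 knight ← the marsh camp.  (the marsh camp: 2K 1O; the dry ground: 2K 2O)
9. 1 knight and 1 ogre → the dry ground.  (the marsh camp: 1K 0O; the dry ground: 3K 3O)
10. 1 ogre ← the marsh camp.  (the marsh camp: 1K 1O; the dry ground: 3K 2O)
11. 1 knight and 1 ogre → the dry ground.  (the marsh camp: 0K 0O; the dry ground: 4K 3O)

11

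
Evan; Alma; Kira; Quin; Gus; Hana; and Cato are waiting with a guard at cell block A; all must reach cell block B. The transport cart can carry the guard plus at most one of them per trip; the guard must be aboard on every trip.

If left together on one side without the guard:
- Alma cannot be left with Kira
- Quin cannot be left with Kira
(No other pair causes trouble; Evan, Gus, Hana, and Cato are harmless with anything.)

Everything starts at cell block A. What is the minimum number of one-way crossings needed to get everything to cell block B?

Counting alone: the guard can take at most 1 across per trip to cell block B, so moving all 7 needs at least 7 loaded trips out, with a return between consecutive ones — at least 13 crossings.
The safety rule pushes this higher. Following every safe sequence of crossings, the most of the 7 that can be at cell block B as the transport cart arrives there on crossing 13 is 6 — never all 7.
So no plan with fewer than 15 crossings exists, and this one achieves 15:
1. Guard goes to cell block B with Kira.
2. Guard goes back to cell block A alone.
3. Guard goes to cell block B with Evan.
4. Guard goes back to cell block A alone.
5. Guard goes to cell block B with Alma.
6. Guard goes back to cell block A with Kira.
7. Guard goes to cell block B with Quin.
8. Guard goes back to cell block A alone.
9. Guard goes to cell block B with Gus.
10. Guard goes back to cell block A alone.
11. Guard goes to cell block B with Hana.
12. Guard goes back to cell block A alone.
13. Guard goes to cell block B with Cato.
14. Guard goes back to cell block A alone.
15. Guard goes to cell block B with Kira.

15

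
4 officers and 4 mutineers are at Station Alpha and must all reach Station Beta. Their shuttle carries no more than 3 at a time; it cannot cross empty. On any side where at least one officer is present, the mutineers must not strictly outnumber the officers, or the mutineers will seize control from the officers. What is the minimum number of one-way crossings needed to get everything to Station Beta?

9

Counting alone: each trip to Station Beta takes at most 3 across and each return brings at least 1 back, so after t trips out (and t−1 returns) at most 3t − (t−1) of the 8 are across; that first reaches 8 at t = 4, so at least 7 crossings are needed.
The safety rule pushes this higher. Following every safe sequence of crossings, the most of the 8 that can be at Station Beta as the shuttle arrives there on crossing 7 is 7 — never all 8.
So no plan with fewer than 9 crossings exists, and this one achieves 9:
1. 2 mutineers → Station Beta.  (Station Alpha: 4O 2M; Station Beta: 0O 2M)
2. 1 mutineer ← Station Alpha.  (Station Alpha: 4O 3M; Station Beta: 0O 1M)
3. 3 mutineers → Station Beta.  (Station Alpha: 4O 0M; Station Beta: 0O 4M)
4. 1 mutineer ← Station Alpha.  (Station Alpha: 4O 1M; Station Beta: 0O 3M)
5. 3 officers → Station Beta.  (Station Alpha: 1O 1M; Station Beta: 3O 3M)
6. 1 officer and 1 mutineer ← Station Alpha.  (Station Alpha: 2O 2M; Station Beta: 2O 2M)
7. 2 officers → Station Beta.  (Station Alpha: 0O 2M; Station Beta: 4O 2M)
8. 1 mutineer ← Station Alpha.  (Station Alpha: 0O 3M; Station Beta: 4O 1M)
9. 3 mutineers → Station Beta.  (Station Alpha: 0O 0M; Station Beta: 4O 4M)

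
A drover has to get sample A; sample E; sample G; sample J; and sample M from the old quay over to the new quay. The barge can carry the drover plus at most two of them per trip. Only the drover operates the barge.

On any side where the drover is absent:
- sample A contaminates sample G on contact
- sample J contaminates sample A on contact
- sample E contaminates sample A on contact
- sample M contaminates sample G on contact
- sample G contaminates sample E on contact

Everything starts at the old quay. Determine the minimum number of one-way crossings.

Counting alone: the drover can take at most 2 across per trip to the new quay, so moving all 5 needs at least 3 loaded trips out, with a return between consecutive ones — at least 5 crossings.
The safety rule pushes this higher. Following every safe sequence of crossings, the most of the 5 that can be at the new quay as the barge arrives there on crossing 5 is 4 — never all 5.
So no plan with fewer than 7 crossings exists, and this one achieves 7:
1. Drover goes to the new quay with sample A and sample G.
2. Drover goes back to the old quay with sample A.
3. Drover goes to the new quay with sample A and sample J.
4. Drover goes back to the old quay with sample A.
5. Drover goes to the new quay with sample E and sample M.
6. Drover goes back to the old quay with sample G.
7. Drover goes to the new quay with sample A and sample G.

7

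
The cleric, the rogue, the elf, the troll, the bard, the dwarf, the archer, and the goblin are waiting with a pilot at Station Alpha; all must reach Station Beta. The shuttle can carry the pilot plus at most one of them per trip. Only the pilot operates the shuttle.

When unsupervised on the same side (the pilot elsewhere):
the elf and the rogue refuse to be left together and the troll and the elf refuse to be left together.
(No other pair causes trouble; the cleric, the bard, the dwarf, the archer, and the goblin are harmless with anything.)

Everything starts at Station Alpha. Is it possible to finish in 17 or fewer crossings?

Yes

Yes — this plan uses 17 crossings (≤ 17):
1. Pilot goes to Station Beta with the elf.  [Station Alpha: the archer, the bard, the cleric, the dwarf, the goblin, the rogue, the troll | Station Beta: the elf]
2. Pilot goes back to Station Alpha alone.  [Station Alpha: the archer, the bard, the cleric, the dwarf, the goblin, the rogue, the troll | Station Beta: the elf]
3. Pilot goes to Station Beta with the cleric.  [Station Alpha: the archer, the bard, the dwarf, the goblin, the rogue, the troll | Station Beta: the cleric, the elf]
4. Pilot goes back to Station Alpha alone.  [Station Alpha: the archer, the bard, the dwarf, the goblin, the rogue, the troll | Station Beta: the cleric, the elf]
5. Pilot goes to Station Beta with the rogue.  [Station Alpha: the archer, the bard, the dwarf, the goblin, the troll | Station Beta: the cleric, the elf, the rogue]
6. Pilot goes back to Station Alpha with the elf.  [Station Alpha: the archer, the bard, the dwarf, the elf, the goblin, the troll | Station Beta: the cleric, the rogue]
7. Pilot goes to Station Beta with the troll.  [Station Alpha: the archer, the bard, the dwarf, the elf, the goblin | Station Beta: the cleric, the rogue, the troll]
8. Pilot goes back to Station Alpha alone.  [Station Alpha: the archer, the bard, the dwarf, the elf, the goblin | Station Beta: the cleric, the rogue, the troll]
9. Pilot goes to Station Beta with the bard.  [Station Alpha: the archer, the dwarf, the elf, the goblin | Station Beta: the bard, the cleric, the rogue, the troll]
10. Pilot goes back to Station Alpha alone.  [Station Alpha: the archer, the dwarf, the elf, the goblin | Station Beta: the bard, the cleric, the rogue, the troll]
11. Pilot goes to Station Beta with the dwarf.  [Station Alpha: the archer, the elf, the goblin | Station Beta: the bard, the cleric, the dwarf, the rogue, the troll]
12. Pilot goes back to Station Alpha alone.  [Station Alpha: the archer, the elf, the goblin | Station Beta: the bard, the cleric, the dwarf, the rogue, the troll]
13. Pilot goes to Station Beta with the archer.  [Station Alpha: the elf, the goblin | Station Beta: the archer, the bard, the cleric, the dwarf, the rogue, the troll]
14. Pilot goes back to Station Alpha alone.  [Station Alpha: the elf, the goblin | Station Beta: the archer, the bard, the cleric, the dwarf, the rogue, the troll]
15. Pilot goes to Station Beta with the goblin.  [Station Alpha: the elf | Station Beta: the archer, the bard, the cleric, the dwarf, the goblin, the rogue, the troll]
16. Pilot goes back to Station Alpha alone.  [Station Alpha: the elf | Station Beta: the archer, the bard, the cleric, the dwarf, the goblin, the rogue, the troll]
17. Pilot goes to Station Beta with the elf.  [Station Alpha: — | Station Beta: the archer, the bard, the cleric, the dwarf, the elf, the goblin, the rogue, the troll]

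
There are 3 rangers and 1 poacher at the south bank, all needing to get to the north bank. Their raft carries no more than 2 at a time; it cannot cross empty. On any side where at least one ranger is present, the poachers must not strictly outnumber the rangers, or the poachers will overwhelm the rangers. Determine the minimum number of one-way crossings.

5

Counting alone: each trip to the north bank takes at most 2 across and each return brings at least 1 back, so after t trips out (and t−1 returns) at most 2t − (t−1) of the 4 are across; that first reaches 4 at t = 3, so at least 5 crossings are needed.
The plan below uses exactly 5 crossings, so it is optimal:
1. 1 ranger and 1 poacher → the north bank.  (the south bank: 2R 0P; the north bank: 1R 1P)
2. 1 poacher ← the south bank.  (the south bank: 2R 1P; the north bank: 1R 0P)
3. 1 ranger and 1 poacher → the north bank.  (the south bank: 1R 0P; the north bank: 2R 1P)
4. 1 poacher ← the south bank.  (the south bank: 1R 1P; the north bank: 2R 0P)
5. 1 ranger and 1 poacher → the north bank.  (the south bank: 0R 0P; the north bank: 3R 1P)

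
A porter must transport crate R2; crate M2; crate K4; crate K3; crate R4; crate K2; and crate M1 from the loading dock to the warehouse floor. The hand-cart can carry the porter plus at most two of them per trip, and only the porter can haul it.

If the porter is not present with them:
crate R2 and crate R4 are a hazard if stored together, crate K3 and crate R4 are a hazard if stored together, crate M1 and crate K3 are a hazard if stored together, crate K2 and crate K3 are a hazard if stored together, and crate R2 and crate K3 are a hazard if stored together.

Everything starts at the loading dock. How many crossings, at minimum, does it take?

Counting alone: the porter can take at most 2 across per trip to the warehouse floor, so moving all 7 needs at least 4 loaded trips out, with a return between consecutive ones — at least 7 crossings.
The safety rule pushes this higher. Following every safe sequence of crossings, the most of the 7 that can be at the warehouse floor as the hand-cart arrives there on crossings 7, 9 is 5, 6 respectively — never all 7.
So no plan with fewer than 11 crossings exists, and this one achieves 11:
1. Porter goes to the warehouse floor with crate K3 and crate R2.
2. Porter goes back to the loading dock with crate R2.
3. Porter goes to the warehouse floor with crate M2 and crate R2.
4. Porter goes back to the loading dock with crate R2.
5. Porter goes to the warehouse floor with crate K4 and crate R2.
6. Porter goes back to the loading dock with crate R2.
7. Porter goes to the warehouse floor with crate K2 and crate R2.
8. Porter goes back to the loading dock with crate K3.
9. Porter goes to the warehouse floor with crate K3 and crate M1.
10. Porter goes back to the loading dock with crate K3.
11. Porter goes to the warehouse floor with crate K3 and crate R4.

11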